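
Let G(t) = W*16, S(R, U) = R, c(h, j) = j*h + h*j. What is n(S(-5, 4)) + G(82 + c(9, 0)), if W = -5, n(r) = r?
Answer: -85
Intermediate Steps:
c(h, j) = 2*h*j (c(h, j) = h*j + h*j = 2*h*j)
G(t) = -80 (G(t) = -5*16 = -80)
n(S(-5, 4)) + G(82 + c(9, 0)) = -5 - 80 = -85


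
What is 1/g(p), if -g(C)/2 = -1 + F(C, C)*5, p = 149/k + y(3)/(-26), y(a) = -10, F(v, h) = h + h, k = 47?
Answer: -611/42218 ≈ -0.014472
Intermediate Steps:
F(v, h) = 2*h
p = 2172/611 (p = 149/47 - 10/(-26) = 149*(1/47) - 10*(-1/26) = 149/47 + 5/13 = 2172/611 ≈ 3.5548)
g(C) = 2 - 20*C (g(C) = -2*(-1 + (2*C)*5) = -2*(-1 + 10*C) = 2 - 20*C)
1/g(p) = 1/(2 - 20*2172/611) = 1/(2 - 43440/611) = 1/(-42218/611) = -611/42218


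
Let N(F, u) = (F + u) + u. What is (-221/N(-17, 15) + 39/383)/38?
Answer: -3236/7277 ≈ -0.44469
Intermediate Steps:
N(F, u) = F + 2*u
(-221/N(-17, 15) + 39/383)/38 = (-221/(-17 + 2*15) + 39/383)/38 = (-221/(-17 + 30) + 39*(1/383))*(1/38) = (-221/13 + 39/383)*(1/38) = (-221*1/13 + 39/383)*(1/38) = (-17 + 39/383)*(1/38) = -6472/383*1/38 = -3236/7277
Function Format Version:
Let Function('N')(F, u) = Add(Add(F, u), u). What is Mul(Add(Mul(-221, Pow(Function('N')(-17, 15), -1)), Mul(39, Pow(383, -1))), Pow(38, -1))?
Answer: Rational(-3236, 7277) ≈ -0.44469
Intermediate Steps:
Function('N')(F, u) = Add(F, Mul(2, u))
Mul(Add(Mul(-221, Pow(Function('N')(-17, 15), -1)), Mul(39, Pow(383, -1))), Pow(38, -1)) = Mul(Add(Mul(-221, Pow(Add(-17, Mul(2, 15)), -1)), Mul(39, Pow(383, -1))), Pow(38, -1)) = Mul(Add(Mul(-221, Pow(Add(-17, 30), -1)), Mul(39, Rational(1, 383))), Rational(1, 38)) = Mul(Add(Mul(-221, Pow(13, -1)), Rational(39, 383)), Rational(1, 38)) = Mul(Add(Mul(-221, Rational(1, 13)), Rational(39, 383)), Rational(1, 38)) = Mul(Add(-17, Rational(39, 383)), Rational(1, 38)) = Mul(Rational(-6472, 383), Rational(1, 38)) = Rational(-3236, 7277)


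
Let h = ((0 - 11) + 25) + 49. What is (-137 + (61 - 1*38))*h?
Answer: -7182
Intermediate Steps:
h = 63 (h = (-11 + 25) + 49 = 14 + 49 = 63)
(-137 + (61 - 1*38))*h = (-137 + (61 - 1*38))*63 = (-137 + (61 - 38))*63 = (-137 + 23)*63 = -114*63 = -7182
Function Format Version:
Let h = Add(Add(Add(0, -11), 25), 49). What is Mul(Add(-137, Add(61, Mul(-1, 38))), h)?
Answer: -7182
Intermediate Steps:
h = 63 (h = Add(Add(-11, 25), 49) = Add(14, 49) = 63)
Mul(Add(-137, Add(61, Mul(-1, 38))), h) = Mul(Add(-137, Add(61, Mul(-1, 38))), 63) = Mul(Add(-137, Add(61, -38)), 63) = Mul(Add(-137, 23), 63) = Mul(-114, 63) = -7182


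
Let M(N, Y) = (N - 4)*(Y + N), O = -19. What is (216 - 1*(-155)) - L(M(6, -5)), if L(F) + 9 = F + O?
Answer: 397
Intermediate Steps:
M(N, Y) = (-4 + N)*(N + Y)
L(F) = -28 + F (L(F) = -9 + (F - 19) = -9 + (-19 + F) = -28 + F)
(216 - 1*(-155)) - L(M(6, -5)) = (216 - 1*(-155)) - (-28 + (6² - 4*6 - 4*(-5) + 6*(-5))) = (216 + 155) - (-28 + (36 - 24 + 20 - 30)) = 371 - (-28 + 2) = 371 - 1*(-26) = 371 + 26 = 397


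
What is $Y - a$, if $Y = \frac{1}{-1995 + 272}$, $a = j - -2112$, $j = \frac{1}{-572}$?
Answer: $- \frac{2081493121}{985556} \approx -2112.0$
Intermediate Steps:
$j = - \frac{1}{572} \approx -0.0017483$
$a = \frac{1208063}{572}$ ($a = - \frac{1}{572} - -2112 = - \frac{1}{572} + 2112 = \frac{1208063}{572} \approx 2112.0$)
$Y = - \frac{1}{1723}$ ($Y = \frac{1}{-1723} = - \frac{1}{1723} \approx -0.00058038$)
$Y - a = - \frac{1}{1723} - \frac{1208063}{572} = - \frac{2081493121}{985556}$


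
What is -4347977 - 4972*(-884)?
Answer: 47271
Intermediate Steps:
-4347977 - 4972*(-884) = -4347977 + 4395248 = 47271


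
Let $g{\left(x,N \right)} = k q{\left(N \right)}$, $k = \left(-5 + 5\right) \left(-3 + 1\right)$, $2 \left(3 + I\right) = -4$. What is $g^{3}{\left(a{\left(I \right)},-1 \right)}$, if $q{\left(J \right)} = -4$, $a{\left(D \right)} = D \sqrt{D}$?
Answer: $0$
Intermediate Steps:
$I = -5$ ($I = -3 + \frac{1}{2} \left(-4\right) = -3 - 2 = -5$)
$a{\left(D \right)} = D^{\frac{3}{2}}$
$k = 0$ ($k = 0 \left(-2\right) = 0$)
$g{\left(x,N \right)} = 0$ ($g{\left(x,N \right)} = 0 \left(-4\right) = 0$)
$g^{3}{\left(a{\left(I \right)},-1 \right)} = 0^{3} = 0$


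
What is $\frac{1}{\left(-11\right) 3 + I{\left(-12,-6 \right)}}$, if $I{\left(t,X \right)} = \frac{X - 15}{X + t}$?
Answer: $- \frac{6}{191} \approx -0.031414$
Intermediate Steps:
$I{\left(t,X \right)} = \frac{-15 + X}{X + t}$
$\frac{1}{\left(-11\right) 3 + I{\left(-12,-6 \right)}} = \frac{1}{\left(-11\right) 3 + \frac{-15 - 6}{-6 - 12}} = \frac{1}{-33 + \frac{1}{-18} \left(-21\right)} = \frac{1}{-33 - - \frac{7}{6}} = \frac{1}{-33 + \frac{7}{6}} = \frac{1}{- \frac{191}{6}} = - \frac{6}{191}$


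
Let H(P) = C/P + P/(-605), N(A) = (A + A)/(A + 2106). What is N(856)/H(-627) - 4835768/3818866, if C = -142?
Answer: -84604209908/104631200101 ≈ -0.80859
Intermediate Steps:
N(A) = 2*A/(2106 + A) (N(A) = (2*A)/(2106 + A) = 2*A/(2106 + A))
H(P) = -142/P - P/605 (H(P) = -142/P + P/(-605) = -142/P + P*(-1/605) = -142/P - P/605)
N(856)/H(-627) - 4835768/3818866 = (2*856/(2106 + 856))/(-142/(-627) - 1/605*(-627)) - 4835768/3818866 = (2*856/2962)/(-142*(-1/627) + 57/55) - 4835768*1/3818866 = (2*856*(1/2962))/(142/627 + 57/55) - 2417884/1909433 = 856/(1481*(3959/3135)) - 2417884/1909433 = (856/1481)*(3135/3959) - 2417884/1909433 = 25080/54797 - 2417884/1909433 = -84604209908/104631200101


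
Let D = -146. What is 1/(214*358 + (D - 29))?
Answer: 1/76437 ≈ 1.3083e-5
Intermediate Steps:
1/(214*358 + (D - 29)) = 1/(214*358 + (-146 - 29)) = 1/(76612 - 175) = 1/76437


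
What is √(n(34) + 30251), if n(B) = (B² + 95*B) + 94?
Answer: 3*√3859 ≈ 186.36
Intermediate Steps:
n(B) = 94 + B² + 95*B
√(n(34) + 30251) = √((94 + 34² + 95*34) + 30251) = √((94 + 1156 + 3230) + 30251) = √(4480 + 30251) = √34731 = 3*√3859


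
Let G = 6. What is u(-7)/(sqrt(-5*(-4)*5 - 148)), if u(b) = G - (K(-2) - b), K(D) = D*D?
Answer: 5*I*sqrt(3)/12 ≈ 0.72169*I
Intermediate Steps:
K(D) = D**2
u(b) = 2 + b (u(b) = 6 - ((-2)**2 - b) = 6 - (4 - b) = 6 + (-4 + b) = 2 + b)
u(-7)/(sqrt(-5*(-4)*5 - 148)) = (2 - 7)/(sqrt(-5*(-4)*5 - 148)) = -5/sqrt(20*5 - 148) = -5/sqrt(100 - 148) = -5*(-I*sqrt(3)/12) = -(-5)*I*sqrt(3)/12 = 5*I*sqrt(3)/12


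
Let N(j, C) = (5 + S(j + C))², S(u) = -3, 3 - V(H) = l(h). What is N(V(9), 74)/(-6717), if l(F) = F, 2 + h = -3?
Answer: -4/6717 ≈ -0.00059550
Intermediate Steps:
h = -5 (h = -2 - 3 = -5)
V(H) = 8 (V(H) = 3 - 1*(-5) = 3 + 5 = 8)
N(j, C) = 4 (N(j, C) = (5 - 3)² = 2² = 4)
N(V(9), 74)/(-6717) = 4/(-6717) = 4*(-1/6717) = -4/6717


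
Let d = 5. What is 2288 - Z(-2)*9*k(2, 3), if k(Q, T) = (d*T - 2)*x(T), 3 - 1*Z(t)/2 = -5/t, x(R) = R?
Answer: 1937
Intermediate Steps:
Z(t) = 6 + 10/t (Z(t) = 6 - (-10)/t = 6 + 10/t)
k(Q, T) = T*(-2 + 5*T) (k(Q, T) = (5*T - 2)*T = (-2 + 5*T)*T = T*(-2 + 5*T))
2288 - Z(-2)*9*k(2, 3) = 2288 - (6 + 10/(-2))*9*3*(-2 + 5*3) = 2288 - (6 + 10*(-1/2))*9*3*(-2 + 15) = 2288 - (6 - 5)*9*3*13 = 2288 - 1*9*39 = 2288 - 9*39 = 2288 - 1*351 = 2288 - 351 = 1937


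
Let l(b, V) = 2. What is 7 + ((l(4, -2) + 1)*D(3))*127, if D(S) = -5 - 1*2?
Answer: -2660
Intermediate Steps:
D(S) = -7 (D(S) = -5 - 2 = -7)
7 + ((l(4, -2) + 1)*D(3))*127 = 7 + ((2 + 1)*(-7))*127 = 7 + (3*(-7))*127 = 7 - 21*127 = 7 - 2667 = -2660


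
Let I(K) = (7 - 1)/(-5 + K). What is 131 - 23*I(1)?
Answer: 331/2 ≈ 165.50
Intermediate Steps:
I(K) = 6/(-5 + K)
131 - 23*I(1) = 131 - 138/(-5 + 1) = 131 - 138/(-4) = 131 - 138*(-1)/4 = 131 - 23*(-3/2) = 131 + 69/2 = 331/2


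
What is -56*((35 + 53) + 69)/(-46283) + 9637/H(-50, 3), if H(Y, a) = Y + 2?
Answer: -445607255/2221584 ≈ -200.58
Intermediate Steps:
H(Y, a) = 2 + Y
-56*((35 + 53) + 69)/(-46283) + 9637/H(-50, 3) = -56*((35 + 53) + 69)/(-46283) + 9637/(2 - 50) = -56*(88 + 69)*(-1/46283) + 9637/(-48) = -56*157*(-1/46283) + 9637*(-1/48) = -8792*(-1/46283) - 9637/48 = 8792/46283 - 9637/48 = -445607255/2221584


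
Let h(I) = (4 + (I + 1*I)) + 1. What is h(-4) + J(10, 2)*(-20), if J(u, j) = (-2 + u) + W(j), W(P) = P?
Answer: -203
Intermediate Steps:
h(I) = 5 + 2*I (h(I) = (4 + (I + I)) + 1 = (4 + 2*I) + 1 = 5 + 2*I)
J(u, j) = -2 + j + u (J(u, j) = (-2 + u) + j = -2 + j + u)
h(-4) + J(10, 2)*(-20) = (5 + 2*(-4)) + (-2 + 2 + 10)*(-20) = (5 - 8) + 10*(-20) = -3 - 200 = -203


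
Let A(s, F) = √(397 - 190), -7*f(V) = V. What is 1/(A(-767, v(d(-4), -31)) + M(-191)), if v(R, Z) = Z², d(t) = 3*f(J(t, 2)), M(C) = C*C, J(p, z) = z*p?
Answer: 36481/1330863154 - 3*√23/1330863154 ≈ 2.7401e-5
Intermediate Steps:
J(p, z) = p*z
f(V) = -V/7
M(C) = C²
d(t) = -6*t/7 (d(t) = 3*(-t*2/7) = 3*(-2*t/7) = -6*t/7)
A(s, F) = 3*√23 (A(s, F) = √207 = 3*√23)
1/(A(-767, v(d(-4), -31)) + M(-191)) = 1/(3*√23 + (-191)²) = 1/(3*√23 + 36481) = 1/(36481 + 3*√23)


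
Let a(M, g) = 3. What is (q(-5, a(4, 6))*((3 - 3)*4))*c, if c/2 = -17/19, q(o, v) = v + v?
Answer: 0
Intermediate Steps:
q(o, v) = 2*v
c = -34/19 (c = 2*(-17/19) = -34/19 ≈ -1.7895)
(q(-5, a(4, 6))*((3 - 3)*4))*c = ((2*3)*((3 - 3)*4))*(-34/19) = (6*(0*4))*(-34/19) = (6*0)*(-34/19) = 0*(-34/19) = 0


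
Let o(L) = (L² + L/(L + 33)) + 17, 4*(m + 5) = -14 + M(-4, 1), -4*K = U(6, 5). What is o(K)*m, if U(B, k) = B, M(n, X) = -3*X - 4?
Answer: -66133/336 ≈ -196.82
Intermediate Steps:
M(n, X) = -4 - 3*X
K = -3/2 (K = -¼*6 = -3/2 ≈ -1.5000)
m = -41/4 (m = -5 + (-14 + (-4 - 3*1))/4 = -5 + (-14 + (-4 - 3))/4 = -5 + (-14 - 7)/4 = -5 + (¼)*(-21) = -5 - 21/4 = -41/4 ≈ -10.250)
o(L) = 17 + L² + L/(33 + L) (o(L) = (L² + L/(33 + L)) + 17 = 17 + L² + L/(33 + L))
o(K)*m = ((561 + (-3/2)³ + 18*(-3/2) + 33*(-3/2)²)/(33 - 3/2))*(-41/4) = ((561 - 27/8 - 27 + 33*(9/4))/(63/2))*(-41/4) = (2*(561 - 27/8 - 27 + 297/4)/63)*(-41/4) = ((2/63)*(4839/8))*(-41/4) = (1613/84)*(-41/4) = -66133/336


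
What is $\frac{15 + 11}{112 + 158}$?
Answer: $\frac{13}{135} \approx 0.096296$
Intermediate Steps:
$\frac{15 + 11}{112 + 158} = \frac{26}{270} = 26 \cdot \frac{1}{270} = \frac{13}{135}$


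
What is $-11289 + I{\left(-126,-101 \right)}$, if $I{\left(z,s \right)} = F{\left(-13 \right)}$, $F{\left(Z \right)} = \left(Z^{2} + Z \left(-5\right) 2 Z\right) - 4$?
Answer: $-12814$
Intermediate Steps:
$F{\left(Z \right)} = -4 - 9 Z^{2}$ ($F{\left(Z \right)} = \left(Z^{2} + - 5 Z 2 Z\right) - 4 = \left(Z^{2} + - 10 Z Z\right) - 4 = \left(Z^{2} - 10 Z^{2}\right) - 4 = - 9 Z^{2} - 4 = -4 - 9 Z^{2}$)
$I{\left(z,s \right)} = -1525$ ($I{\left(z,s \right)} = -4 - 9 \left(-13\right)^{2} = -4 - 1521 = -1525$)
$-11289 + I{\left(-126,-101 \right)} = -11289 - 1525 = -12814$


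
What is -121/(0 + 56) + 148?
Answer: 8167/56 ≈ 145.84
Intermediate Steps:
-121/(0 + 56) + 148 = -121/56 + 148 = 8167/56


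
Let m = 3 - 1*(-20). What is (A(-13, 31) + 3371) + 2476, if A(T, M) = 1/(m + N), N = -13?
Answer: 58471/10 ≈ 5847.1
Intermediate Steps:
m = 23 (m = 3 + 20 = 23)
A(T, M) = ⅒ (A(T, M) = 1/(23 - 13) = 1/10 = ⅒)
(A(-13, 31) + 3371) + 2476 = (⅒ + 3371) + 2476 = 33711/10 + 2476 = 58471/10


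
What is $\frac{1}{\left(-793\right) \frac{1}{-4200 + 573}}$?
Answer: $\frac{279}{61} \approx 4.5738$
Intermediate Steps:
$\frac{1}{\left(-793\right) \frac{1}{-4200 + 573}} = \frac{1}{\left(-793\right) \frac{1}{-3627}} = \frac{1}{\left(-793\right) \left(- \frac{1}{3627}\right)} = \frac{1}{\frac{61}{279}} = \frac{279}{61}$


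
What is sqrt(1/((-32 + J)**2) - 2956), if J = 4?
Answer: I*sqrt(2317503)/28 ≈ 54.369*I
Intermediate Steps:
sqrt(1/((-32 + J)**2) - 2956) = sqrt(1/((-32 + 4)**2) - 2956) = sqrt(1/((-28)**2) - 2956) = sqrt(1/784 - 2956) = sqrt(-2317503/784) = I*sqrt(2317503)/28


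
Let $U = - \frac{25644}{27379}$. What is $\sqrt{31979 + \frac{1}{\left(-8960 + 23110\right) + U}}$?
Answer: $\frac{\sqrt{4799051680731018049918}}{387387206} \approx 178.83$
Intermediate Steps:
$U = - \frac{25644}{27379}$ ($U = \left(-25644\right) \frac{1}{27379} = - \frac{25644}{27379} \approx -0.93663$)
$\sqrt{31979 + \frac{1}{\left(-8960 + 23110\right) + U}} = \sqrt{31979 + \frac{1}{\left(-8960 + 23110\right) - \frac{25644}{27379}}} = \sqrt{31979 + \frac{1}{14150 - \frac{25644}{27379}}} = \sqrt{31979 + \frac{1}{\frac{387387206}{27379}}} = \sqrt{31979 + \frac{27379}{387387206}} = \sqrt{\frac{12388255488053}{387387206}} = \frac{\sqrt{4799051680731018049918}}{387387206}$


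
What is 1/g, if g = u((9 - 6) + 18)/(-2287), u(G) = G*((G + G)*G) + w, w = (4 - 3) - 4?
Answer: -2287/18519 ≈ -0.12349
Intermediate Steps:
w = -3 (w = 1 - 4 = -3)
u(G) = -3 + 2*G³ (u(G) = G*((G + G)*G) - 3 = G*((2*G)*G) - 3 = G*(2*G²) - 3 = 2*G³ - 3 = -3 + 2*G³)
g = -18519/2287 (g = (-3 + 2*((9 - 6) + 18)³)/(-2287) = (-3 + 2*(3 + 18)³)*(-1/2287) = (-3 + 2*21³)*(-1/2287) = (-3 + 2*9261)*(-1/2287) = (-3 + 18522)*(-1/2287) = 18519*(-1/2287) = -18519/2287 ≈ -8.0975)
1/g = 1/(-18519/2287) = -2287/18519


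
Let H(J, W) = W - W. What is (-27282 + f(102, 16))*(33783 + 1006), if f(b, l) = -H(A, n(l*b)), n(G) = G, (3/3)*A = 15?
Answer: -949113498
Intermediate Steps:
A = 15
H(J, W) = 0
f(b, l) = 0 (f(b, l) = -1*0 = 0)
(-27282 + f(102, 16))*(33783 + 1006) = (-27282 + 0)*(33783 + 1006) = -27282*34789 = -949113498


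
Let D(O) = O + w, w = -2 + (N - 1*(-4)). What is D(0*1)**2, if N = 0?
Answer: 4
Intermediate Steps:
w = 2 (w = -2 + (0 - 1*(-4)) = -2 + (0 + 4) = -2 + 4 = 2)
D(O) = 2 + O (D(O) = O + 2 = 2 + O)
D(0*1)**2 = (2 + 0*1)**2 = (2 + 0)**2 = 2**2 = 4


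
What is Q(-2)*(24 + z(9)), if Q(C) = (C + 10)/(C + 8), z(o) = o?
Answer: 44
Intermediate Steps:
Q(C) = (10 + C)/(8 + C)
Q(-2)*(24 + z(9)) = ((10 - 2)/(8 - 2))*(24 + 9) = (8/6)*33 = ((⅙)*8)*33 = (4/3)*33 = 44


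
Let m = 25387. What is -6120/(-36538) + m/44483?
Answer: 599913083/812659927 ≈ 0.73821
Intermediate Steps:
-6120/(-36538) + m/44483 = -6120/(-36538) + 25387/44483 = -6120*(-1/36538) + 25387*(1/44483) = 3060/18269 + 25387/44483 = 599913083/812659927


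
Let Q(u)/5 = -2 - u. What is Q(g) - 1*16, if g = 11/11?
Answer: -31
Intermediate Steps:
g = 1 (g = 11*(1/11) = 1)
Q(u) = -10 - 5*u (Q(u) = 5*(-2 - u) = -10 - 5*u)
Q(g) - 1*16 = (-10 - 5*1) - 1*16 = (-10 - 5) - 16 = -15 - 16 = -31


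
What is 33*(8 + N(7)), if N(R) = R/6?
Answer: 605/2 ≈ 302.50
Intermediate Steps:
N(R) = R/6 (N(R) = R*(1/6) = R/6)
33*(8 + N(7)) = 33*(8 + (1/6)*7) = 33*(8 + 7/6) = 33*(55/6) = 605/2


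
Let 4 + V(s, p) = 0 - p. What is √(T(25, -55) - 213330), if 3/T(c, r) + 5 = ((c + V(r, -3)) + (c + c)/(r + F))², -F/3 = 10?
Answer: I*√5255624982104277/156959 ≈ 461.88*I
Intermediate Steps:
V(s, p) = -4 - p (V(s, p) = -4 + (0 - p) = -4 - p)
F = -30 (F = -3*10 = -30)
T(c, r) = 3/(-5 + (-1 + c + 2*c/(-30 + r))²) (T(c, r) = 3/(-5 + ((c + (-4 - 1*(-3))) + (c + c)/(r - 30))²) = 3/(-5 + ((c + (-4 + 3)) + (2*c)/(-30 + r))²) = 3/(-5 + ((c - 1) + 2*c/(-30 + r))²) = 3/(-5 + ((-1 + c) + 2*c/(-30 + r))²) = 3/(-5 + (-1 + c + 2*c/(-30 + r))²))
√(T(25, -55) - 213330) = √(-3*(-30 - 55)²/(-(30 - 1*(-55) - 28*25 + 25*(-55))² + 5*(-30 - 55)²) - 213330) = √(-3*(-85)²/(-(30 + 55 - 700 - 1375)² + 5*(-85)²) - 213330) = √(-3*7225/(-1*(-1990)² + 5*7225) - 213330) = √(-3*7225/(-1*3960100 + 36125) - 213330) = √(-3*7225/(-3960100 + 36125) - 213330) = √(-3*7225/(-3923975) - 213330) = √(-3*7225*(-1/3923975) - 213330) = √(867/156959 - 213330) = √(-33484062603/156959) = I*√5255624982104277/156959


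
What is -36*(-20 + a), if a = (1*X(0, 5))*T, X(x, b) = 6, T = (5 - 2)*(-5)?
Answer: 3960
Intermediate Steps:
T = -15 (T = 3*(-5) = -15)
a = -90 (a = (1*6)*(-15) = 6*(-15) = -90)
-36*(-20 + a) = -36*(-20 - 90) = -36*(-110) = 3960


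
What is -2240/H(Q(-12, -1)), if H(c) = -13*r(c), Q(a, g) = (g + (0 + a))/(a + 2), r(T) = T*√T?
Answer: 22400*√130/2197 ≈ 116.25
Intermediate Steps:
r(T) = T^(3/2)
Q(a, g) = (a + g)/(2 + a) (Q(a, g) = (g + a)/(2 + a) = (a + g)/(2 + a))
H(c) = -13*c^(3/2)
-2240/H(Q(-12, -1)) = -2240*(-√13/(2197*(-1/(2 - 12))^(3/2))) = -2240*(-√13/(2197*(-1/(-10))^(3/2))) = -2240*(-10*√130/2197) = -(-22400)*√130/2197 = 22400*√130/2197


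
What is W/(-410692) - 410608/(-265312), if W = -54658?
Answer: 1430740969/851261843 ≈ 1.6807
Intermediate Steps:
W/(-410692) - 410608/(-265312) = -54658/(-410692) - 410608/(-265312) = -54658*(-1/410692) - 410608*(-1/265312) = 27329/205346 + 25663/16582 = 1430740969/851261843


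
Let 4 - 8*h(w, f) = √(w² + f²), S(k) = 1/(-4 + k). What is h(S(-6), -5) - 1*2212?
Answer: -4423/2 - √2501/80 ≈ -2212.1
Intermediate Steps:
h(w, f) = ½ - √(f² + w²)/8 (h(w, f) = ½ - √(w² + f²)/8 = ½ - √(f² + w²)/8)
h(S(-6), -5) - 1*2212 = (½ - √((-5)² + (1/(-4 - 6))²)/8) - 1*2212 = (½ - √(25 + (1/(-10))²)/8) - 2212 = (½ - √(25 + (-⅒)²)/8) - 2212 = (½ - √(25 + 1/100)/8) - 2212 = (½ - √2501/80) - 2212 = -4423/2 - √2501/80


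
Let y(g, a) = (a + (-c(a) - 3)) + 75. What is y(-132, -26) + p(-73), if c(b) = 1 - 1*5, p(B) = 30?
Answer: 80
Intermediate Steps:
c(b) = -4 (c(b) = 1 - 5 = -4)
y(g, a) = 76 + a (y(g, a) = (a + (-1*(-4) - 3)) + 75 = (a + (4 - 3)) + 75 = (a + 1) + 75 = (1 + a) + 75 = 76 + a)
y(-132, -26) + p(-73) = (76 - 26) + 30 = 50 + 30 = 80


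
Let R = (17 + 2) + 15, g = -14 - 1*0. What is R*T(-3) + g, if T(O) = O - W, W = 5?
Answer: -286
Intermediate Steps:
T(O) = -5 + O (T(O) = O - 1*5 = O - 5 = -5 + O)
g = -14 (g = -14 + 0 = -14)
R = 34 (R = 19 + 15 = 34)
R*T(-3) + g = 34*(-5 - 3) - 14 = 34*(-8) - 14 = -272 - 14 = -286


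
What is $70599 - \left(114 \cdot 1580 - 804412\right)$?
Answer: $694891$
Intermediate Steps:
$70599 - \left(114 \cdot 1580 - 804412\right) = 70599 - \left(180120 - 804412\right) = 70599 - -624292 = 70599 + 624292 = 694891$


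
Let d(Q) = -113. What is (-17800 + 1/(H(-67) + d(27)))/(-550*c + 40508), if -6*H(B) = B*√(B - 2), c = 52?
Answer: -1141314089/763526075 - 67*I*√69/1527052150 ≈ -1.4948 - 3.6446e-7*I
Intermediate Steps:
H(B) = -B*√(-2 + B)/6 (H(B) = -B*√(B - 2)/6 = -B*√(-2 + B)/6)
(-17800 + 1/(H(-67) + d(27)))/(-550*c + 40508) = (-17800 + 1/(-⅙*(-67)*√(-2 - 67) - 113))/(-550*52 + 40508) = (-17800 + 1/(-⅙*(-67)*√(-69) - 113))/(-28600 + 40508) = (-17800 + 1/(-⅙*(-67)*I*√69 - 113))/11908 = (-17800 + 1/(67*I*√69/6 - 113))*(1/11908) = (-17800 + 1/(-113 + 67*I*√69/6))*(1/11908) = -4450/2977 + 1/(11908*(-113 + 67*I*√69/6))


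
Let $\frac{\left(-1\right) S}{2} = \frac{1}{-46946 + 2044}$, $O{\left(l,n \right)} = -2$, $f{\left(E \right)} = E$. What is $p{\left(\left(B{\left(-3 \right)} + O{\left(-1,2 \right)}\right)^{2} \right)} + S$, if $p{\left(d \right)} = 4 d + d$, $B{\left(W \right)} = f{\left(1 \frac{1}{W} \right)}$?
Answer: $\frac{5500504}{202059} \approx 27.222$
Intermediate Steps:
$B{\left(W \right)} = \frac{1}{W}$ ($B{\left(W \right)} = 1 \frac{1}{W} = \frac{1}{W}$)
$S = \frac{1}{22451}$ ($S = - \frac{2}{-46946 + 2044} = - \frac{2}{-44902} = \left(-2\right) \left(- \frac{1}{44902}\right) = \frac{1}{22451} \approx 4.4541 \cdot 10^{-5}$)
$p{\left(d \right)} = 5 d$
$p{\left(\left(B{\left(-3 \right)} + O{\left(-1,2 \right)}\right)^{2} \right)} + S = 5 \left(\frac{1}{-3} - 2\right)^{2} + \frac{1}{22451} = 5 \left(- \frac{1}{3} - 2\right)^{2} + \frac{1}{22451} = 5 \left(- \frac{7}{3}\right)^{2} + \frac{1}{22451} = 5 \cdot \frac{49}{9} + \frac{1}{22451} = \frac{245}{9} + \frac{1}{22451} = \frac{5500504}{202059}$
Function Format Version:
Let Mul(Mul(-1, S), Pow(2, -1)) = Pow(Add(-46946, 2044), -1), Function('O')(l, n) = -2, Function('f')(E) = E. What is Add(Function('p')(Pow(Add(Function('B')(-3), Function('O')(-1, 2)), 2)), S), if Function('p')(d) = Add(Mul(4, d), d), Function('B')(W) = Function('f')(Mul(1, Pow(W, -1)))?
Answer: Rational(5500504, 202059) ≈ 27.222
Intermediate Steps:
Function('B')(W) = Pow(W, -1) (Function('B')(W) = Mul(1, Pow(W, -1)) = Pow(W, -1))
S = Rational(1, 22451) (S = Mul(-2, Pow(Add(-46946, 2044), -1)) = Mul(-2, Pow(-44902, -1)) = Mul(-2, Rational(-1, 44902)) = Rational(1, 22451) ≈ 4.4541e-5)
Function('p')(d) = Mul(5, d)
Add(Function('p')(Pow(Add(Function('B')(-3), Function('O')(-1, 2)), 2)), S) = Add(Mul(5, Pow(Add(Pow(-3, -1), -2), 2)), Rational(1, 22451)) = Add(Mul(5, Pow(Add(Rational(-1, 3), -2), 2)), Rational(1, 22451)) = Add(Mul(5, Pow(Rational(-7, 3), 2)), Rational(1, 22451)) = Add(Mul(5, Rational(49, 9)), Rational(1, 22451)) = Add(Rational(245, 9), Rational(1, 22451)) = Rational(5500504, 202059)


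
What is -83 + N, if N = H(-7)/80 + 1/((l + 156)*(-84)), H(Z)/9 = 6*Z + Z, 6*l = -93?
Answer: -41785021/472080 ≈ -88.513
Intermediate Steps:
l = -31/2 (l = (⅙)*(-93) = -31/2 ≈ -15.500)
H(Z) = 63*Z (H(Z) = 9*(6*Z + Z) = 9*(7*Z) = 63*Z)
N = -2602381/472080 (N = (63*(-7))/80 + 1/((-31/2 + 156)*(-84)) = -441*1/80 - 1/84/(281/2) = -441/80 + (2/281)*(-1/84) = -441/80 - 1/11802 = -2602381/472080 ≈ -5.5126)
-83 + N = -83 - 2602381/472080 = -41785021/472080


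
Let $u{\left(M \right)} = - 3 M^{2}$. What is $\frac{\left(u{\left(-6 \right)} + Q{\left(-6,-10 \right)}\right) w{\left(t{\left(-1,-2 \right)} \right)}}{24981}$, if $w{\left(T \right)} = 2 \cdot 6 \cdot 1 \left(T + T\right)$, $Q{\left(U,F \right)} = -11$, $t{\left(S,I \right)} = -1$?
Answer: $\frac{952}{8327} \approx 0.11433$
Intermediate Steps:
$w{\left(T \right)} = 24 T$ ($w{\left(T \right)} = 12 \cdot 1 \cdot 2 T = 12 \cdot 2 T = 24 T$)
$\frac{\left(u{\left(-6 \right)} + Q{\left(-6,-10 \right)}\right) w{\left(t{\left(-1,-2 \right)} \right)}}{24981} = \frac{\left(- 3 \left(-6\right)^{2} - 11\right) 24 \left(-1\right)}{24981} = \left(\left(-3\right) 36 - 11\right) \left(-24\right) \frac{1}{24981} = \left(-108 - 11\right) \left(-24\right) \frac{1}{24981} = \left(-119\right) \left(-24\right) \frac{1}{24981} = 2856 \cdot \frac{1}{24981} = \frac{952}{8327}$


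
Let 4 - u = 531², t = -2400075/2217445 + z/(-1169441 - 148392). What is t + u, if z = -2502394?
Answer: -164787723577537338/584444439337 ≈ -2.8196e+5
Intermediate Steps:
t = 477204605171/584444439337 (t = -2400075/2217445 - 2502394/(-1169441 - 148392) = -2400075*1/2217445 - 2502394/(-1317833) = -480015/443489 - 2502394*(-1/1317833) = -480015/443489 + 2502394/1317833 = 477204605171/584444439337 ≈ 0.81651)
u = -281957 (u = 4 - 1*531² = 4 - 1*281961 = 4 - 281961 = -281957)
t + u = 477204605171/584444439337 - 281957 = -164787723577537338/584444439337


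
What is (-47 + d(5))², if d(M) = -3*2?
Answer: 2809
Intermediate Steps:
d(M) = -6
(-47 + d(5))² = (-47 - 6)² = (-53)² = 2809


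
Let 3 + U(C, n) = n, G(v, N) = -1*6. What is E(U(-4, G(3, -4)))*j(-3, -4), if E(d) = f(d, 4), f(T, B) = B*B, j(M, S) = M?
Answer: -48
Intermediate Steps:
G(v, N) = -6
U(C, n) = -3 + n
f(T, B) = B**2
E(d) = 16 (E(d) = 4**2 = 16)
E(U(-4, G(3, -4)))*j(-3, -4) = 16*(-3) = -48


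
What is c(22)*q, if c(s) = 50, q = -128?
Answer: -6400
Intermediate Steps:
c(22)*q = 50*(-128) = -6400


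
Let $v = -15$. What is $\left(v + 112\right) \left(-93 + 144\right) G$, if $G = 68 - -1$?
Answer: $341343$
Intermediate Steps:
$G = 69$ ($G = 68 + 1 = 69$)
$\left(v + 112\right) \left(-93 + 144\right) G = \left(-15 + 112\right) \left(-93 + 144\right) 69 = 97 \cdot 51 \cdot 69 = 4947 \cdot 69 = 341343$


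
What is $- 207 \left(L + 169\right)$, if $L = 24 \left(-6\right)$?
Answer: $-5175$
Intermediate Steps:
$L = -144$
$- 207 \left(L + 169\right) = - 207 \left(-144 + 169\right) = \left(-207\right) 25 = -5175$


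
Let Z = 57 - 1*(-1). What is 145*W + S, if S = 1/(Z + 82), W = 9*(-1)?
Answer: -182699/140 ≈ -1305.0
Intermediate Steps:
W = -9
Z = 58 (Z = 57 + 1 = 58)
S = 1/140 (S = 1/(58 + 82) = 1/140 ≈ 0.0071429)
145*W + S = 145*(-9) + 1/140 = -1305 + 1/140 = -182699/140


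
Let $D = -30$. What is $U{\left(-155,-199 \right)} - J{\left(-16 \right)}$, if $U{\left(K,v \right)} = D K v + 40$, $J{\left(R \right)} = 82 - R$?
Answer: $-925408$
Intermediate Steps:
$U{\left(K,v \right)} = 40 - 30 K v$ ($U{\left(K,v \right)} = - 30 K v + 40 = 40 - 30 K v$)
$U{\left(-155,-199 \right)} - J{\left(-16 \right)} = \left(40 - \left(-4650\right) \left(-199\right)\right) - \left(82 - -16\right) = \left(40 - 925350\right) - \left(82 + 16\right) = -925310 - 98 = -925408$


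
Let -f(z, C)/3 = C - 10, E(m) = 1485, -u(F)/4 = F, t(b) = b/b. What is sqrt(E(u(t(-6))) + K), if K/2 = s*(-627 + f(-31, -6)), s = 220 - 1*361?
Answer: 3*sqrt(18307) ≈ 405.91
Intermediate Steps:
t(b) = 1
u(F) = -4*F
s = -141 (s = 220 - 361 = -141)
f(z, C) = 30 - 3*C (f(z, C) = -3*(C - 10) = -3*(-10 + C) = 30 - 3*C)
K = 163278 (K = 2*(-141*(-627 + (30 - 3*(-6)))) = 2*(-141*(-627 + (30 + 18))) = 2*(-141*(-627 + 48)) = 2*(-141*(-579)) = 2*81639 = 163278)
sqrt(E(u(t(-6))) + K) = sqrt(1485 + 163278) = sqrt(164763) = 3*sqrt(18307)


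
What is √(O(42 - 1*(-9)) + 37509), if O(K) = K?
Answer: 2*√9390 ≈ 193.80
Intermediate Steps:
√(O(42 - 1*(-9)) + 37509) = √((42 - 1*(-9)) + 37509) = √((42 + 9) + 37509) = √(51 + 37509) = √37560 = 2*√9390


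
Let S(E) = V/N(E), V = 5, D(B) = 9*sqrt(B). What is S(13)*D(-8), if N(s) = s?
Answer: 90*I*sqrt(2)/13 ≈ 9.7907*I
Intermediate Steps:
S(E) = 5/E
S(13)*D(-8) = (5/13)*(9*sqrt(-8)) = (5*(1/13))*(9*(2*I*sqrt(2))) = 5*(18*I*sqrt(2))/13 = 90*I*sqrt(2)/13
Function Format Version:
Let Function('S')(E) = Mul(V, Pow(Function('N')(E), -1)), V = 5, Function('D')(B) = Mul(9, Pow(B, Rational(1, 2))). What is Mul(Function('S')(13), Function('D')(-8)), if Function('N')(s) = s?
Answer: Mul(Rational(90, 13), I, Pow(2, Rational(1, 2))) ≈ Mul(9.7907, I)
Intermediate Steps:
Function('S')(E) = Mul(5, Pow(E, -1))
Mul(Function('S')(13), Function('D')(-8)) = Mul(Mul(5, Pow(13, -1)), Mul(9, Pow(-8, Rational(1, 2)))) = Mul(Mul(5, Rational(1, 13)), Mul(9, Mul(2, I, Pow(2, Rational(1, 2))))) = Mul(Rational(5, 13), Mul(18, I, Pow(2, Rational(1, 2)))) = Mul(Rational(90, 13), I, Pow(2, Rational(1, 2)))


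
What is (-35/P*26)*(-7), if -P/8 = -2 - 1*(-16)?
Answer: -455/8 ≈ -56.875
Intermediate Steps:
P = -112 (P = -8*(-2 - 1*(-16)) = -8*(-2 + 16) = -8*14 = -112)
(-35/P*26)*(-7) = (-35/(-112)*26)*(-7) = (-35*(-1/112)*26)*(-7) = ((5/16)*26)*(-7) = (65/8)*(-7) = -455/8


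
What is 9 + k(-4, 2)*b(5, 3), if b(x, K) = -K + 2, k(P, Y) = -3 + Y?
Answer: 10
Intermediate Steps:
b(x, K) = 2 - K
9 + k(-4, 2)*b(5, 3) = 9 + (-3 + 2)*(2 - 1*3) = 9 - (2 - 3) = 9 - 1*(-1) = 9 + 1 = 10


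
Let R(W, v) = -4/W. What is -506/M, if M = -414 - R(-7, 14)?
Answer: 1771/1451 ≈ 1.2205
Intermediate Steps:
M = -2902/7 (M = -414 - (-4)/(-7) = -414 - (-4)*(-1)/7 = -414 - 1*4/7 = -414 - 4/7 = -2902/7 ≈ -414.57)
-506/M = -506/(-2902/7) = -506*(-7/2902) = 1771/1451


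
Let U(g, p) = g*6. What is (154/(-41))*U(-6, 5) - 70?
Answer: 2674/41 ≈ 65.219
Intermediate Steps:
U(g, p) = 6*g
(154/(-41))*U(-6, 5) - 70 = (154/(-41))*(6*(-6)) - 70 = (154*(-1/41))*(-36) - 70 = -154/41*(-36) - 70 = 5544/41 - 70 = 2674/41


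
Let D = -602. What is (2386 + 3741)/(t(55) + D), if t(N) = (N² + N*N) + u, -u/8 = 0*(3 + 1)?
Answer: 6127/5448 ≈ 1.1246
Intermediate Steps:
u = 0 (u = -0*(3 + 1) = -0*4 = -8*0 = 0)
t(N) = 2*N² (t(N) = (N² + N*N) + 0 = (N² + N²) + 0 = 2*N² + 0 = 2*N²)
(2386 + 3741)/(t(55) + D) = (2386 + 3741)/(2*55² - 602) = 6127/(2*3025 - 602) = 6127/(6050 - 602) = 6127/5448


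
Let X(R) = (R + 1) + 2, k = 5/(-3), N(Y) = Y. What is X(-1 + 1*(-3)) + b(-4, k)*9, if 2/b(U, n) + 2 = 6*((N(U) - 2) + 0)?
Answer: -28/19 ≈ -1.4737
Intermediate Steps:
k = -5/3 (k = 5*(-⅓) = -5/3 ≈ -1.6667)
X(R) = 3 + R (X(R) = (1 + R) + 2 = 3 + R)
b(U, n) = 2/(-14 + 6*U) (b(U, n) = 2/(-2 + 6*((U - 2) + 0)) = 2/(-2 + 6*((-2 + U) + 0)) = 2/(-2 + 6*(-2 + U)) = 2/(-2 + (-12 + 6*U)) = 2/(-14 + 6*U))
X(-1 + 1*(-3)) + b(-4, k)*9 = (3 + (-1 + 1*(-3))) + 9/(-7 + 3*(-4)) = (3 + (-1 - 3)) + 9/(-7 - 12) = (3 - 4) + 9/(-19) = -1 - 1/19*9 = -1 - 9/19 = -28/19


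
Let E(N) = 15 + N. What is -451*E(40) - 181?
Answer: -24986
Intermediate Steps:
-451*E(40) - 181 = -451*(15 + 40) - 181 = -451*55 - 181 = -24805 - 181 = -24986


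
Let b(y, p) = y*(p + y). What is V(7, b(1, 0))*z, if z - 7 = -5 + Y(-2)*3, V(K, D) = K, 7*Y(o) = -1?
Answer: 11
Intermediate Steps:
Y(o) = -1/7 (Y(o) = (1/7)*(-1) = -1/7)
z = 11/7 (z = 7 + (-5 - 1/7*3) = 7 + (-5 - 3/7) = 7 - 38/7 = 11/7 ≈ 1.5714)
V(7, b(1, 0))*z = 7*(11/7) = 11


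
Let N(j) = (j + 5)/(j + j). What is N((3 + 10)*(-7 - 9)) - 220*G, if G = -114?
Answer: 10433483/416 ≈ 25081.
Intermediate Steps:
N(j) = (5 + j)/(2*j) (N(j) = (5 + j)/((2*j)) = (5 + j)*(1/(2*j)) = (5 + j)/(2*j))
N((3 + 10)*(-7 - 9)) - 220*G = (5 + (3 + 10)*(-7 - 9))/(2*(((3 + 10)*(-7 - 9)))) - 220*(-114) = (5 + 13*(-16))/(2*((13*(-16)))) + 25080 = (½)*(5 - 208)/(-208) + 25080 = (½)*(-1/208)*(-203) + 25080 = 203/416 + 25080 = 10433483/416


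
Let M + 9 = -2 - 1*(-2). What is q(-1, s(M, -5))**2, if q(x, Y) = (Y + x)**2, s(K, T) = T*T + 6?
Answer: 810000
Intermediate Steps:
M = -9 (M = -9 + (-2 - 1*(-2)) = -9 + (-2 + 2) = -9 + 0 = -9)
s(K, T) = 6 + T**2 (s(K, T) = T**2 + 6 = 6 + T**2)
q(-1, s(M, -5))**2 = (((6 + (-5)**2) - 1)**2)**2 = (((6 + 25) - 1)**2)**2 = ((31 - 1)**2)**2 = (30**2)**2 = 900**2 = 810000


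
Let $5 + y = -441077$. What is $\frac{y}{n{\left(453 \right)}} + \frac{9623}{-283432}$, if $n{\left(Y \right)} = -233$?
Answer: $\frac{125014511265}{66039656} \approx 1893.0$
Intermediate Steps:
$y = -441082$ ($y = -5 - 441077 = -441082$)
$\frac{y}{n{\left(453 \right)}} + \frac{9623}{-283432} = - \frac{441082}{-233} + \frac{9623}{-283432} = \left(-441082\right) \left(- \frac{1}{233}\right) + 9623 \left(- \frac{1}{283432}\right) = \frac{441082}{233} - \frac{9623}{283432} = \frac{125014511265}{66039656}$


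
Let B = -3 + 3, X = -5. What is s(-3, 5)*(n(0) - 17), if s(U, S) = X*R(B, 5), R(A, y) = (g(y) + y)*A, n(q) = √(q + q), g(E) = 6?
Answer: 0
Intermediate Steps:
n(q) = √2*√q (n(q) = √(2*q) = √2*√q)
B = 0
R(A, y) = A*(6 + y) (R(A, y) = (6 + y)*A = A*(6 + y))
s(U, S) = 0 (s(U, S) = -0*(6 + 5) = -0*11 = -5*0 = 0)
s(-3, 5)*(n(0) - 17) = 0*(√2*√0 - 17) = 0*(√2*0 - 17) = 0*(0 - 17) = 0*(-17) = 0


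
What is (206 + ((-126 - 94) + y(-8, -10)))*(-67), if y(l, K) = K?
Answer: 1608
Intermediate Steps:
(206 + ((-126 - 94) + y(-8, -10)))*(-67) = (206 + ((-126 - 94) - 10))*(-67) = (206 + (-220 - 10))*(-67) = (206 - 230)*(-67) = -24*(-67) = 1608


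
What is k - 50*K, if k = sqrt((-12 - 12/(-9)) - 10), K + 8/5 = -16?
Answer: 880 + I*sqrt(186)/3 ≈ 880.0 + 4.5461*I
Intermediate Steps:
K = -88/5 (K = -8/5 - 16 = -88/5 ≈ -17.600)
k = I*sqrt(186)/3 (k = sqrt((-12 - 12*(-1/9)) - 10) = sqrt((-12 + 4/3) - 10) = sqrt(-32/3 - 10) = sqrt(-62/3) = I*sqrt(186)/3 ≈ 4.5461*I)
k - 50*K = I*sqrt(186)/3 - 50*(-88/5) = I*sqrt(186)/3 + 880 = 880 + I*sqrt(186)/3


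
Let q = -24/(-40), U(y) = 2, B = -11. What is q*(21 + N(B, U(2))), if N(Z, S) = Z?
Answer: 6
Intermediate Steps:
q = ⅗ (q = -24*(-1/40) = ⅗ ≈ 0.60000)
q*(21 + N(B, U(2))) = 3*(21 - 11)/5 = (⅗)*10 = 6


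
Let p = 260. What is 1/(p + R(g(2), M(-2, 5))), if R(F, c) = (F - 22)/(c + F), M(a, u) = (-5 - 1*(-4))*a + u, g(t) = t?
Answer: 9/2320 ≈ 0.0038793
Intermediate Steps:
M(a, u) = u - a (M(a, u) = (-5 + 4)*a + u = -a + u = u - a)
R(F, c) = (-22 + F)/(F + c)
1/(p + R(g(2), M(-2, 5))) = 1/(260 + (-22 + 2)/(2 + (5 - 1*(-2)))) = 1/(260 - 20/(2 + (5 + 2))) = 1/(260 - 20/(2 + 7)) = 1/(260 - 20/9) = 1/(2320/9) = 9/2320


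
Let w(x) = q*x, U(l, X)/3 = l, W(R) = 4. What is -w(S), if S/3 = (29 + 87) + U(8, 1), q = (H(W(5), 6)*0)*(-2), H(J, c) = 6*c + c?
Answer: 0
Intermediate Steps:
U(l, X) = 3*l
H(J, c) = 7*c
q = 0 (q = ((7*6)*0)*(-2) = (42*0)*(-2) = 0*(-2) = 0)
S = 420 (S = 3*((29 + 87) + 3*8) = 3*(116 + 24) = 3*140 = 420)
w(x) = 0 (w(x) = 0*x = 0)
-w(S) = -1*0 = 0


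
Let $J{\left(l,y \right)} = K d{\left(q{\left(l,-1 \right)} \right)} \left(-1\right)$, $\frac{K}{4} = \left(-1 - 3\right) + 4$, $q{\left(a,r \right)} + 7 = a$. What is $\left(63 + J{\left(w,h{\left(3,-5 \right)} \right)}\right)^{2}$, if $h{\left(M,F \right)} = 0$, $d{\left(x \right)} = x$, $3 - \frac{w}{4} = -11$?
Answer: $3969$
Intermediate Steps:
$w = 56$ ($w = 12 - -44 = 12 + 44 = 56$)
$q{\left(a,r \right)} = -7 + a$
$K = 0$ ($K = 4 \left(\left(-1 - 3\right) + 4\right) = 4 \left(-4 + 4\right) = 4 \cdot 0 = 0$)
$J{\left(l,y \right)} = 0$ ($J{\left(l,y \right)} = 0 \left(-7 + l\right) \left(-1\right) = 0 \left(-1\right) = 0$)
$\left(63 + J{\left(w,h{\left(3,-5 \right)} \right)}\right)^{2} = \left(63 + 0\right)^{2} = 63^{2} = 3969$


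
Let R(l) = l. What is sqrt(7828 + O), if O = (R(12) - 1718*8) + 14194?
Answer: sqrt(8290) ≈ 91.049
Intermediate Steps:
O = 462 (O = (12 - 1718*8) + 14194 = (12 - 13744) + 14194 = -13732 + 14194 = 462)
sqrt(7828 + O) = sqrt(7828 + 462) = sqrt(8290)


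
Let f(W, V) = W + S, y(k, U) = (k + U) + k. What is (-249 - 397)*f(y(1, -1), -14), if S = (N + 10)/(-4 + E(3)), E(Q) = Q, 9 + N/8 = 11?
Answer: 16150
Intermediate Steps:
N = 16 (N = -72 + 8*11 = -72 + 88 = 16)
S = -26 (S = (16 + 10)/(-4 + 3) = 26/(-1) = 26*(-1) = -26)
y(k, U) = U + 2*k (y(k, U) = (U + k) + k = U + 2*k)
f(W, V) = -26 + W (f(W, V) = W - 26 = -26 + W)
(-249 - 397)*f(y(1, -1), -14) = (-249 - 397)*(-26 + (-1 + 2*1)) = -646*(-26 + (-1 + 2)) = -646*(-26 + 1) = -646*(-25) = 16150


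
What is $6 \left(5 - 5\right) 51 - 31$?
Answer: $-31$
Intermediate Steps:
$6 \left(5 - 5\right) 51 - 31 = 6 \cdot 0 \cdot 51 - 31 = 0 \cdot 51 - 31 = 0 - 31 = -31$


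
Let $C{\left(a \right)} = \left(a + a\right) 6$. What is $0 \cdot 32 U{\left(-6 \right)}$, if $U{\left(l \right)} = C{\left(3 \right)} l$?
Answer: $0$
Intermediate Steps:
$C{\left(a \right)} = 12 a$ ($C{\left(a \right)} = 2 a 6 = 12 a$)
$U{\left(l \right)} = 36 l$ ($U{\left(l \right)} = 12 \cdot 3 l = 36 l$)
$0 \cdot 32 U{\left(-6 \right)} = 0 \cdot 32 \cdot 36 \left(-6\right) = 0 \left(-216\right) = 0$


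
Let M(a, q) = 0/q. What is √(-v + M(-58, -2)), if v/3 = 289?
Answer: 17*I*√3 ≈ 29.445*I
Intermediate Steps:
v = 867 (v = 3*289 = 867)
M(a, q) = 0
√(-v + M(-58, -2)) = √(-1*867 + 0) = √(-867 + 0) = √(-867) = 17*I*√3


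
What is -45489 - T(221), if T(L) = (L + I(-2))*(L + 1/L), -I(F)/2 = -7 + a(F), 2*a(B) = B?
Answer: -21628623/221 ≈ -97867.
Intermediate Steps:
a(B) = B/2
I(F) = 14 - F (I(F) = -2*(-7 + F/2) = 14 - F)
T(L) = (16 + L)*(L + 1/L) (T(L) = (L + (14 - 1*(-2)))*(L + 1/L) = (L + (14 + 2))*(L + 1/L) = (L + 16)*(L + 1/L) = (16 + L)*(L + 1/L))
-45489 - T(221) = -45489 - (1 + 221² + 16*221 + 16/221) = -45489 - (1 + 48841 + 3536 + 16*(1/221)) = -45489 - (1 + 48841 + 3536 + 16/221) = -45489 - 1*11575554/221 = -45489 - 11575554/221 = -21628623/221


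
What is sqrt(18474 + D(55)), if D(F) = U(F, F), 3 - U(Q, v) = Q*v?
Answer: 2*sqrt(3863) ≈ 124.31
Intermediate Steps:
U(Q, v) = 3 - Q*v
D(F) = 3 - F**2 (D(F) = 3 - F*F = 3 - F**2)
sqrt(18474 + D(55)) = sqrt(18474 + (3 - 1*55**2)) = sqrt(18474 + (3 - 1*3025)) = sqrt(18474 + (3 - 3025)) = sqrt(18474 - 3022) = sqrt(15452) = 2*sqrt(3863)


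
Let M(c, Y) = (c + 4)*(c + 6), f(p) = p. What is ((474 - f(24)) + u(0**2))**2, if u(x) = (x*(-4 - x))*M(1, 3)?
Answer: 202500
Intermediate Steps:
M(c, Y) = (4 + c)*(6 + c)
u(x) = 35*x*(-4 - x) (u(x) = (x*(-4 - x))*(24 + 1**2 + 10*1) = (x*(-4 - x))*(24 + 1 + 10) = (x*(-4 - x))*35 = 35*x*(-4 - x))
((474 - f(24)) + u(0**2))**2 = ((474 - 1*24) - 35*0**2*(4 + 0**2))**2 = ((474 - 24) - 35*0*(4 + 0))**2 = (450 - 35*0*4)**2 = (450 + 0)**2 = 450**2 = 202500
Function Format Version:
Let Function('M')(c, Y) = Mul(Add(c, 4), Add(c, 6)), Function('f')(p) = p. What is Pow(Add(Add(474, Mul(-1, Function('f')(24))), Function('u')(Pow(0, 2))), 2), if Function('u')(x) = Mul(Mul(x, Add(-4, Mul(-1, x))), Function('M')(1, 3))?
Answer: 202500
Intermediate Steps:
Function('M')(c, Y) = Mul(Add(4, c), Add(6, c))
Function('u')(x) = Mul(35, x, Add(-4, Mul(-1, x))) (Function('u')(x) = Mul(Mul(x, Add(-4, Mul(-1, x))), Add(24, Pow(1, 2), Mul(10, 1))) = Mul(Mul(x, Add(-4, Mul(-1, x))), Add(24, 1, 10)) = Mul(Mul(x, Add(-4, Mul(-1, x))), 35) = Mul(35, x, Add(-4, Mul(-1, x))))
Pow(Add(Add(474, Mul(-1, Function('f')(24))), Function('u')(Pow(0, 2))), 2) = Pow(Add(Add(474, Mul(-1, 24)), Mul(-35, Pow(0, 2), Add(4, Pow(0, 2)))), 2) = Pow(Add(Add(474, -24), Mul(-35, 0, Add(4, 0))), 2) = Pow(Add(450, Mul(-35, 0, 4)), 2) = Pow(Add(450, 0), 2) = Pow(450, 2) = 202500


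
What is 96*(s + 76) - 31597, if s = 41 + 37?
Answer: -16813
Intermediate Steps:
s = 78
96*(s + 76) - 31597 = 96*(78 + 76) - 31597 = 96*154 - 31597 = 14784 - 31597 = -16813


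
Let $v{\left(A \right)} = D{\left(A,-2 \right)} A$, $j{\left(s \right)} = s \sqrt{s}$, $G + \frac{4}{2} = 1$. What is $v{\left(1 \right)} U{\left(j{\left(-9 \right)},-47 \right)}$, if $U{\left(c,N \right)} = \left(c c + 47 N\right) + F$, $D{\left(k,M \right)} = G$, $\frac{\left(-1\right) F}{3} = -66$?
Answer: $2740$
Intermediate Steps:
$F = 198$ ($F = \left(-3\right) \left(-66\right) = 198$)
$G = -1$ ($G = -2 + 1 = -1$)
$D{\left(k,M \right)} = -1$
$j{\left(s \right)} = s^{\frac{3}{2}}$
$U{\left(c,N \right)} = 198 + c^{2} + 47 N$ ($U{\left(c,N \right)} = \left(c c + 47 N\right) + 198 = \left(c^{2} + 47 N\right) + 198 = 198 + c^{2} + 47 N$)
$v{\left(A \right)} = - A$
$v{\left(1 \right)} U{\left(j{\left(-9 \right)},-47 \right)} = \left(-1\right) 1 \left(198 + \left(\left(-9\right)^{\frac{3}{2}}\right)^{2} + 47 \left(-47\right)\right) = - (198 + \left(- 27 i\right)^{2} - 2209) = - (198 - 729 - 2209) = \left(-1\right) \left(-2740\right) = 2740$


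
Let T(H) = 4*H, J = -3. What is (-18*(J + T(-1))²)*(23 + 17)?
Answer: -35280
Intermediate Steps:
(-18*(J + T(-1))²)*(23 + 17) = (-18*(-3 + 4*(-1))²)*(23 + 17) = -18*(-3 - 4)²*40 = -18*(-7)²*40 = -18*49*40 = -882*40 = -35280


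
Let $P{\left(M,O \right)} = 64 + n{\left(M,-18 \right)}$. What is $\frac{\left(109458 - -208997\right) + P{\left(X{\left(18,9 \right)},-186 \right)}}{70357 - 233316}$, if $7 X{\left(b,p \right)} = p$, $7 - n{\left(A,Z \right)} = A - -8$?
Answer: $- \frac{2229617}{1140713} \approx -1.9546$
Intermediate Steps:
$n{\left(A,Z \right)} = -1 - A$ ($n{\left(A,Z \right)} = 7 - \left(A - -8\right) = 7 - \left(A + 8\right) = 7 - \left(8 + A\right) = -1 - A$)
$X{\left(b,p \right)} = \frac{p}{7}$
$P{\left(M,O \right)} = 63 - M$ ($P{\left(M,O \right)} = 64 - \left(1 + M\right) = 63 - M$)
$\frac{\left(109458 - -208997\right) + P{\left(X{\left(18,9 \right)},-186 \right)}}{70357 - 233316} = \frac{\left(109458 - -208997\right) + \left(63 - \frac{1}{7} \cdot 9\right)}{70357 - 233316} = \frac{\left(109458 + 208997\right) + \left(63 - \frac{9}{7}\right)}{-162959} = \left(318455 + \left(63 - \frac{9}{7}\right)\right) \left(- \frac{1}{162959}\right) = \left(318455 + \frac{432}{7}\right) \left(- \frac{1}{162959}\right) = \frac{2229617}{7} \left(- \frac{1}{162959}\right) = - \frac{2229617}{1140713}$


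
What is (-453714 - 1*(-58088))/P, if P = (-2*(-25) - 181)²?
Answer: -395626/17161 ≈ -23.054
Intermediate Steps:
P = 17161 (P = (50 - 181)² = (-131)² = 17161)
(-453714 - 1*(-58088))/P = (-453714 - 1*(-58088))/17161 = (-453714 + 58088)*(1/17161) = -395626*1/17161 = -395626/17161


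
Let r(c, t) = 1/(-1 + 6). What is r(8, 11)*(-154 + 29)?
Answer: -25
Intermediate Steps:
r(c, t) = ⅕ (r(c, t) = 1/5 = ⅕)
r(8, 11)*(-154 + 29) = (-154 + 29)/5 = (⅕)*(-125) = -25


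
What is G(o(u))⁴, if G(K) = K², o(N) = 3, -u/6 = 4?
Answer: 6561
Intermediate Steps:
u = -24 (u = -6*4 = -24)
G(o(u))⁴ = (3²)⁴ = 9⁴ = 6561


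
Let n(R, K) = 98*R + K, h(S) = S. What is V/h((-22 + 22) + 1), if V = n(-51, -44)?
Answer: -5042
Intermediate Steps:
n(R, K) = K + 98*R
V = -5042 (V = -44 + 98*(-51) = -44 - 4998 = -5042)
V/h((-22 + 22) + 1) = -5042/((-22 + 22) + 1) = -5042/(0 + 1) = -5042/1 = -5042*1 = -5042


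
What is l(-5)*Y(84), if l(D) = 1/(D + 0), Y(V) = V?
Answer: -84/5 ≈ -16.800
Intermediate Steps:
l(D) = 1/D
l(-5)*Y(84) = 84/(-5) = -1/5*84 = -84/5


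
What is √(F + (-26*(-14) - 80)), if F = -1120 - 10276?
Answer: 2*I*√2778 ≈ 105.41*I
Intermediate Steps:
F = -11396
√(F + (-26*(-14) - 80)) = √(-11396 + (-26*(-14) - 80)) = √(-11396 + (364 - 80)) = √(-11396 + 284) = √(-11112) = 2*I*√2778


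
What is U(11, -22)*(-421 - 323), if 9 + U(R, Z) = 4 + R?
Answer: -4464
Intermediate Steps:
U(R, Z) = -5 + R (U(R, Z) = -9 + (4 + R) = -5 + R)
U(11, -22)*(-421 - 323) = (-5 + 11)*(-421 - 323) = 6*(-744) = -4464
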